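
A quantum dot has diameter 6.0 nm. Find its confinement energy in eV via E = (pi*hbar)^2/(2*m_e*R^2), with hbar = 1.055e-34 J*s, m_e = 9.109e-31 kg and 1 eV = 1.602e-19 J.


Radius R = 6.0/2 = 3 nm = 3e-09 m
E = (pi * 1.055e-34)^2 / (2 * 9.109e-31 * (3e-09)^2)
E(J) = 6.69979e-21
E = E(J) / 1.602e-19 = 0.0418 eV

0.0418


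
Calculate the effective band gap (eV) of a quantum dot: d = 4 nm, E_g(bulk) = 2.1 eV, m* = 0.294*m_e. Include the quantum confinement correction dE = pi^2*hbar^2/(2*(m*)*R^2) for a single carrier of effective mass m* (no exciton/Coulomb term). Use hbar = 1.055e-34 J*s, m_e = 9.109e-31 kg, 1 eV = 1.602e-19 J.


Radius R = 4/2 nm = 2e-09 m
Confinement energy dE = pi^2 * hbar^2 / (2 * m_eff * m_e * R^2)
dE = pi^2 * (1.055e-34)^2 / (2 * 0.294 * 9.109e-31 * (2e-09)^2) J, divided by 1.602e-19 J/eV
dE = 0.3201 eV
Total band gap = E_g(bulk) + dE = 2.1 + 0.3201 = 2.4201 eV

2.4201


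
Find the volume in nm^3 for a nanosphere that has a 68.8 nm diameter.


Radius r = 68.8/2 = 34.4 nm
Volume V = (4/3) * pi * r^3
V = (4/3) * pi * (34.4)^3
V = 170515.53 nm^3

170515.53


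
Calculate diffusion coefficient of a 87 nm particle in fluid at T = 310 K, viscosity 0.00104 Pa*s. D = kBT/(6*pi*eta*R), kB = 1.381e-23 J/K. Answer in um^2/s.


Radius R = 87/2 = 43.5 nm = 4.35e-08 m
D = kB*T / (6*pi*eta*R)
D = 1.381e-23 * 310 / (6 * pi * 0.00104 * 4.35e-08)
D = 5.02032e-12 m^2/s = 5.02 um^2/s

5.02


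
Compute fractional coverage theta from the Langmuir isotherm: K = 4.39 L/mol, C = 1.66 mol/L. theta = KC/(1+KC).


Langmuir isotherm: theta = K*C / (1 + K*C)
K*C = 4.39 * 1.66 = 7.2874
theta = 7.2874 / (1 + 7.2874) = 7.2874 / 8.2874
theta = 0.8793

0.8793


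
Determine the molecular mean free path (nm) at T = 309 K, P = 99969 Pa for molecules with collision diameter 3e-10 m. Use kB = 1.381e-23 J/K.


Mean free path: lambda = kB*T / (sqrt(2) * pi * d^2 * P)
lambda = 1.381e-23 * 309 / (sqrt(2) * pi * (3e-10)^2 * 99969)
lambda = 1.06753e-07 m
lambda = 106.75 nm

106.75


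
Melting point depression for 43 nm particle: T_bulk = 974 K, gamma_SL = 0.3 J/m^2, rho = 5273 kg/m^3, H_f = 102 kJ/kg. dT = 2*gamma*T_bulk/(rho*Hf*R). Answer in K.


Radius R = 43/2 = 21.5 nm = 2.15e-08 m
Convert H_f = 102 kJ/kg = 102000 J/kg
dT = 2 * gamma_SL * T_bulk / (rho * H_f * R)
dT = 2 * 0.3 * 974 / (5273 * 102000 * 2.15e-08)
dT = 50.5 K

50.5


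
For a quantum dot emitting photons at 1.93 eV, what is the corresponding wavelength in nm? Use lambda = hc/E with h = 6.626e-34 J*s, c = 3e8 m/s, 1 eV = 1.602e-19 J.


Convert energy: E = 1.93 eV = 1.93 * 1.602e-19 = 3.09186e-19 J
lambda = h*c / E = 6.626e-34 * 3e8 / 3.09186e-19
lambda = 6.42914e-07 m = 642.9 nm

642.9


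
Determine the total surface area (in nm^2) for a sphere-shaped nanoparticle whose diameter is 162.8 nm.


Radius r = 162.8/2 = 81.4 nm
Surface area SA = 4 * pi * r^2
SA = 4 * pi * (81.4)^2
SA = 83264.27 nm^2

83264.27


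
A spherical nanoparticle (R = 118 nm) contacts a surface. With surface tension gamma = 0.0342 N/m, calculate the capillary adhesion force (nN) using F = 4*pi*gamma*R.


Convert radius: R = 118 nm = 1.18e-07 m
F = 4 * pi * gamma * R
F = 4 * pi * 0.0342 * 1.18e-07
F = 5.07128e-08 N = 50.7128 nN

50.7128


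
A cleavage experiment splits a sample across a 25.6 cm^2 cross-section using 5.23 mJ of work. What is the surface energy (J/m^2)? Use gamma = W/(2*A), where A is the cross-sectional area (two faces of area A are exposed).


Convert: A = 25.6 cm^2 = 0.00256 m^2, W = 5.23 mJ = 0.00523 J
Cleaving exposes two faces of area A, so total new surface = 2*A and gamma = W / (2*A)
gamma = 0.00523 / (2 * 0.00256)
gamma = 1.021 J/m^2

1.021


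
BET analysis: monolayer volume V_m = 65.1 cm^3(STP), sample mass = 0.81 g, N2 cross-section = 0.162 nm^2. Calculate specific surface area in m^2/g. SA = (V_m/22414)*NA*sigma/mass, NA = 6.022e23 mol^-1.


Number of moles in monolayer = V_m / 22414 = 65.1 / 22414 = 0.00290443
Number of molecules = moles * NA = 0.00290443 * 6.022e23
SA = molecules * sigma / mass
SA = (65.1 / 22414) * 6.022e23 * 0.162e-18 / 0.81
SA = 349.8 m^2/g

349.8


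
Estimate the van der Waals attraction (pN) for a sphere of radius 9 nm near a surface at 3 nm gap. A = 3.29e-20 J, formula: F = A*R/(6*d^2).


Convert to SI: R = 9 nm = 9e-09 m, d = 3 nm = 3e-09 m
F = A * R / (6 * d^2)
F = 3.29e-20 * 9e-09 / (6 * (3e-09)^2)
F = 5.48333e-12 N = 5.483 pN

5.483


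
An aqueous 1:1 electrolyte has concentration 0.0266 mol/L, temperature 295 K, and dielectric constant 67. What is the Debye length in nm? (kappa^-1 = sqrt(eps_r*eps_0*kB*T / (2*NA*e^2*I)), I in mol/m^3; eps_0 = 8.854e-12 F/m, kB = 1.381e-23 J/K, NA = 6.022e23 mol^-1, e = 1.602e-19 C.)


Ionic strength I = 0.0266 * 1^2 * 1000 = 26.6 mol/m^3
kappa^-1 = sqrt(67 * 8.854e-12 * 1.381e-23 * 295 / (2 * 6.022e23 * (1.602e-19)^2 * 26.6))
kappa^-1 = 1.714 nm

1.714


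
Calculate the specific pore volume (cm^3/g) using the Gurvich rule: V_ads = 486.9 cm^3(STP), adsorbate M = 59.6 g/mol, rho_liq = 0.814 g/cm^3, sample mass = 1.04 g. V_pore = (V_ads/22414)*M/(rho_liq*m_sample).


Moles adsorbed n = V_ads / 22414 = 486.9 / 22414 = 2.172303e-02 mol
Liquid volume V_liq = n * M / rho_liq = 2.172303e-02 * 59.6 / 0.814 = 1.59053 cm^3
Specific pore volume V_pore = V_liq / m_sample = 1.59053 / 1.04
V_pore = 1.5294 cm^3/g

1.5294


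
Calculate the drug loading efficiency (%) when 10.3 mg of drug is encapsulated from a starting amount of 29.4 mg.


Drug loading efficiency = (drug loaded / drug initial) * 100
DLE = 10.3 / 29.4 * 100
DLE = 0.3503 * 100
DLE = 35.03%

35.03


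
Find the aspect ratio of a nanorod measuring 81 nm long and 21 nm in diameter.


Aspect ratio AR = length / diameter
AR = 81 / 21
AR = 3.86

3.86


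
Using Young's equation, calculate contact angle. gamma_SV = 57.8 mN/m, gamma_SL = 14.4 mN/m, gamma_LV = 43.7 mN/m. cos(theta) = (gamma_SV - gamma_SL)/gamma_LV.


cos(theta) = (gamma_SV - gamma_SL) / gamma_LV
cos(theta) = (57.8 - 14.4) / 43.7
cos(theta) = 0.993135
theta = arccos(0.993135) = 6.72 degrees

6.72


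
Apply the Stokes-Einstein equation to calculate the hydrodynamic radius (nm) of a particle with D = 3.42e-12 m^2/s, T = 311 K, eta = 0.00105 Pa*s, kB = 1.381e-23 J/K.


Stokes-Einstein: R = kB*T / (6*pi*eta*D)
R = 1.381e-23 * 311 / (6 * pi * 0.00105 * 3.42e-12)
R = 6.34509e-08 m = 63.45 nm

63.45


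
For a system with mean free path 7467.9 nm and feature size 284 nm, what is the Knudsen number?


Knudsen number Kn = lambda / L
Kn = 7467.9 / 284
Kn = 26.2954

26.2954


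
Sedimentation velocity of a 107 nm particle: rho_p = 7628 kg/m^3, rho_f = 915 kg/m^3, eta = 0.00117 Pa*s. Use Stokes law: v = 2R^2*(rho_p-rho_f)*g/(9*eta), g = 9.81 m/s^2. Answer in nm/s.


Radius R = 107/2 nm = 5.35e-08 m
Density difference = 7628 - 915 = 6713 kg/m^3
v = 2 * R^2 * (rho_p - rho_f) * g / (9 * eta)
v = 2 * (5.35e-08)^2 * 6713 * 9.81 / (9 * 0.00117)
v = 3.5801e-08 m/s = 35.801 nm/s

35.801


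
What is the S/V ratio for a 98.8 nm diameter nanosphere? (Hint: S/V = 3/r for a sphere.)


Radius r = 98.8/2 = 49.4 nm
S/V = 3 / r = 3 / 49.4
S/V = 0.0607 nm^-1

0.0607


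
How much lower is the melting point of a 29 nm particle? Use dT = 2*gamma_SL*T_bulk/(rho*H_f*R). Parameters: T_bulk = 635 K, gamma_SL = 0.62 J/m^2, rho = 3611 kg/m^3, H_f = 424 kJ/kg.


Radius R = 29/2 = 14.5 nm = 1.45e-08 m
Convert H_f = 424 kJ/kg = 424000 J/kg
dT = 2 * gamma_SL * T_bulk / (rho * H_f * R)
dT = 2 * 0.62 * 635 / (3611 * 424000 * 1.45e-08)
dT = 35.5 K

35.5


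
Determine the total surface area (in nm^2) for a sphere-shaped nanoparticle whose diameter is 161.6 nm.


Radius r = 161.6/2 = 80.8 nm
Surface area SA = 4 * pi * r^2
SA = 4 * pi * (80.8)^2
SA = 82041.31 nm^2

82041.31


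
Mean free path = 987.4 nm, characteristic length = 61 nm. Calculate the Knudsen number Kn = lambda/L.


Knudsen number Kn = lambda / L
Kn = 987.4 / 61
Kn = 16.1869

16.1869


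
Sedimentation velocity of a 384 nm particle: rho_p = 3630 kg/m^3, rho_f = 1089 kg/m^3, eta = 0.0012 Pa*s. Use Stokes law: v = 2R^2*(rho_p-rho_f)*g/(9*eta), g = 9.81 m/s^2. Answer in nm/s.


Radius R = 384/2 nm = 1.92e-07 m
Density difference = 3630 - 1089 = 2541 kg/m^3
v = 2 * R^2 * (rho_p - rho_f) * g / (9 * eta)
v = 2 * (1.92e-07)^2 * 2541 * 9.81 / (9 * 0.0012)
v = 1.7017e-07 m/s = 170.1698 nm/s

170.1698


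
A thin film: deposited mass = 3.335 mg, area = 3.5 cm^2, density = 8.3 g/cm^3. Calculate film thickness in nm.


Convert: m = 3.335 mg = 3.3350e-06 kg, A = 3.5 cm^2 = 3.5000e-04 m^2, rho = 8.3 g/cm^3 = 8300 kg/m^3
t = m / (A * rho)
t = 3.3350e-06 / (3.5000e-04 * 8300)
t = 1.1480e-06 m = 1148.0 nm

1148.0


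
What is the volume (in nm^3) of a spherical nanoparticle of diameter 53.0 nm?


Radius r = 53.0/2 = 26.5 nm
Volume V = (4/3) * pi * r^3
V = (4/3) * pi * (26.5)^3
V = 77951.81 nm^3

77951.81


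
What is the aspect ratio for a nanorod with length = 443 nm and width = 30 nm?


Aspect ratio AR = length / diameter
AR = 443 / 30
AR = 14.77

14.77


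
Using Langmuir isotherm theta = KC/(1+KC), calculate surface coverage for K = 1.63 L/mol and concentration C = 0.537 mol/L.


Langmuir isotherm: theta = K*C / (1 + K*C)
K*C = 1.63 * 0.537 = 0.87531
theta = 0.87531 / (1 + 0.87531) = 0.87531 / 1.87531
theta = 0.4668

0.4668


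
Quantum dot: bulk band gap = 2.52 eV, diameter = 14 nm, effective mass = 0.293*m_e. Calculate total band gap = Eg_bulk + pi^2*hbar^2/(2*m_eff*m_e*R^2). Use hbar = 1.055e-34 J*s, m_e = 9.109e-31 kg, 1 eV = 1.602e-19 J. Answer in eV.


Radius R = 14/2 nm = 7e-09 m
Confinement energy dE = pi^2 * hbar^2 / (2 * m_eff * m_e * R^2)
dE = pi^2 * (1.055e-34)^2 / (2 * 0.293 * 9.109e-31 * (7e-09)^2) J, divided by 1.602e-19 J/eV
dE = 0.0262 eV
Total band gap = E_g(bulk) + dE = 2.52 + 0.0262 = 2.5462 eV

2.5462


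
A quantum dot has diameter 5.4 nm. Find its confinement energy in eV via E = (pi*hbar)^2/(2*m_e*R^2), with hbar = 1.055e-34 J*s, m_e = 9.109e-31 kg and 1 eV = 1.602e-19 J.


Radius R = 5.4/2 = 2.7 nm = 2.7e-09 m
E = (pi * 1.055e-34)^2 / (2 * 9.109e-31 * (2.7e-09)^2)
E(J) = 8.27135e-21
E = E(J) / 1.602e-19 = 0.0516 eV

0.0516


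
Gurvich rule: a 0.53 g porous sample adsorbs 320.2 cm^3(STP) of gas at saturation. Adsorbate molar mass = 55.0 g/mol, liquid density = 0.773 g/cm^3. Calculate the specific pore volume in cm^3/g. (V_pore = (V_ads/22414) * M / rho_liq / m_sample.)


Moles adsorbed n = V_ads / 22414 = 320.2 / 22414 = 1.428571e-02 mol
Liquid volume V_liq = n * M / rho_liq = 1.428571e-02 * 55.0 / 0.773 = 1.01645 cm^3
Specific pore volume V_pore = V_liq / m_sample = 1.01645 / 0.53
V_pore = 1.9178 cm^3/g

1.9178


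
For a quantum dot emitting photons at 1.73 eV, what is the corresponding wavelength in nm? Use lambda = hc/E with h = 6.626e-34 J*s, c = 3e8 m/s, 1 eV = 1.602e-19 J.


Convert energy: E = 1.73 eV = 1.73 * 1.602e-19 = 2.77146e-19 J
lambda = h*c / E = 6.626e-34 * 3e8 / 2.77146e-19
lambda = 7.17239e-07 m = 717.2 nm

717.2


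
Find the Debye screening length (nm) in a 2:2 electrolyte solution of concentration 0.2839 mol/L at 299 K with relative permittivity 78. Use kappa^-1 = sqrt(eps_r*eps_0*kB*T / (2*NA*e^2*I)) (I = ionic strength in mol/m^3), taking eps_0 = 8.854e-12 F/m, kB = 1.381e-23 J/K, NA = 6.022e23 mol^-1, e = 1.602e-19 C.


Ionic strength I = 0.2839 * 2^2 * 1000 = 1135.6 mol/m^3
kappa^-1 = sqrt(78 * 8.854e-12 * 1.381e-23 * 299 / (2 * 6.022e23 * (1.602e-19)^2 * 1135.6))
kappa^-1 = 0.285 nm

0.285


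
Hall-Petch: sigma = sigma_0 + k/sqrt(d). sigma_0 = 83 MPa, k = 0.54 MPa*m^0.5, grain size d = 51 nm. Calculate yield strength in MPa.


d = 51 nm = 5.1e-08 m
sqrt(d) = 0.0002258318
Hall-Petch contribution = k / sqrt(d) = 0.54 / 0.0002258318 = 2391.2 MPa
sigma = sigma_0 + k/sqrt(d) = 83 + 2391.2 = 2474.2 MPa

2474.2


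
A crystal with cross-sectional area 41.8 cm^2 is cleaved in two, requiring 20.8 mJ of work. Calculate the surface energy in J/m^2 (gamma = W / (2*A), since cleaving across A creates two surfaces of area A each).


Convert: A = 41.8 cm^2 = 0.00418 m^2, W = 20.8 mJ = 0.0208 J
Cleaving exposes two faces of area A, so total new surface = 2*A and gamma = W / (2*A)
gamma = 0.0208 / (2 * 0.00418)
gamma = 2.488 J/m^2

2.488


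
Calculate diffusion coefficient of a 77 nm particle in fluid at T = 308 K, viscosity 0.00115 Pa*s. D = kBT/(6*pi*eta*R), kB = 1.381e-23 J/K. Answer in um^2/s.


Radius R = 77/2 = 38.5 nm = 3.85e-08 m
D = kB*T / (6*pi*eta*R)
D = 1.381e-23 * 308 / (6 * pi * 0.00115 * 3.85e-08)
D = 5.09665e-12 m^2/s = 5.097 um^2/s

5.097


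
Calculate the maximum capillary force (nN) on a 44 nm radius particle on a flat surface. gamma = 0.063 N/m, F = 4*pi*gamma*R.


Convert radius: R = 44 nm = 4.4e-08 m
F = 4 * pi * gamma * R
F = 4 * pi * 0.063 * 4.4e-08
F = 3.4834e-08 N = 34.834 nN

34.834


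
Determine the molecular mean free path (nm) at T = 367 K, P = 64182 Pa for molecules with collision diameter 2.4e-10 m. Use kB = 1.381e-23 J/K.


Mean free path: lambda = kB*T / (sqrt(2) * pi * d^2 * P)
lambda = 1.381e-23 * 367 / (sqrt(2) * pi * (2.4e-10)^2 * 64182)
lambda = 3.08574e-07 m
lambda = 308.57 nm

308.57


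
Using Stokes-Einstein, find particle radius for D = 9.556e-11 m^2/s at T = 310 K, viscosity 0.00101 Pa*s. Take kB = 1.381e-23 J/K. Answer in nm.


Stokes-Einstein: R = kB*T / (6*pi*eta*D)
R = 1.381e-23 * 310 / (6 * pi * 0.00101 * 9.556e-11)
R = 2.35319e-09 m = 2.35 nm

2.35


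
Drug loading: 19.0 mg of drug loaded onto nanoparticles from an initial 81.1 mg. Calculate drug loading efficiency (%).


Drug loading efficiency = (drug loaded / drug initial) * 100
DLE = 19.0 / 81.1 * 100
DLE = 0.2343 * 100
DLE = 23.43%

23.43


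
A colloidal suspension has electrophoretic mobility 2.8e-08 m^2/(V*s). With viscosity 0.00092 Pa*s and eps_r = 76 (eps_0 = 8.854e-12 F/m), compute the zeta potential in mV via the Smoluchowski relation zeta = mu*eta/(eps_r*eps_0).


Smoluchowski equation: zeta = mu * eta / (eps_r * eps_0)
zeta = 2.8e-08 * 0.00092 / (76 * 8.854e-12)
zeta = 0.038282 V = 38.28 mV

38.28


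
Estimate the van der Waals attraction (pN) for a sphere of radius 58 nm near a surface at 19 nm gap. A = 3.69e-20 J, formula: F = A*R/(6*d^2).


Convert to SI: R = 58 nm = 5.8e-08 m, d = 19 nm = 1.9e-08 m
F = A * R / (6 * d^2)
F = 3.69e-20 * 5.8e-08 / (6 * (1.9e-08)^2)
F = 9.88089e-13 N = 0.988 pN

0.988


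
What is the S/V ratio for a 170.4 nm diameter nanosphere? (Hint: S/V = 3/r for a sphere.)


Radius r = 170.4/2 = 85.2 nm
S/V = 3 / r = 3 / 85.2
S/V = 0.0352 nm^-1

0.0352


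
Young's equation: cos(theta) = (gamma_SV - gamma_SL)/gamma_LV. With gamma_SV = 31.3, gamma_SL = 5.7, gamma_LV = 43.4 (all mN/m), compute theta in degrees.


cos(theta) = (gamma_SV - gamma_SL) / gamma_LV
cos(theta) = (31.3 - 5.7) / 43.4
cos(theta) = 0.589862
theta = arccos(0.589862) = 53.85 degrees

53.85


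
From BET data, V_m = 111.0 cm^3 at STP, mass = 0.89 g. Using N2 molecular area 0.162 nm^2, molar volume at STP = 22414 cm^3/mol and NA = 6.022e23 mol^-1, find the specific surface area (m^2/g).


Number of moles in monolayer = V_m / 22414 = 111.0 / 22414 = 0.00495226
Number of molecules = moles * NA = 0.00495226 * 6.022e23
SA = molecules * sigma / mass
SA = (111.0 / 22414) * 6.022e23 * 0.162e-18 / 0.89
SA = 542.8 m^2/g

542.8


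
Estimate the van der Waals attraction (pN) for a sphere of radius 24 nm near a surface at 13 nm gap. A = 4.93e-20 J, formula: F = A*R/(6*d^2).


Convert to SI: R = 24 nm = 2.4e-08 m, d = 13 nm = 1.3e-08 m
F = A * R / (6 * d^2)
F = 4.93e-20 * 2.4e-08 / (6 * (1.3e-08)^2)
F = 1.16686e-12 N = 1.167 pN

1.167


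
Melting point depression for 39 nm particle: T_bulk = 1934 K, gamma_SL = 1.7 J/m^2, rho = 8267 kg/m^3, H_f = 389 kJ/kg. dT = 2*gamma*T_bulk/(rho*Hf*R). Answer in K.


Radius R = 39/2 = 19.5 nm = 1.95e-08 m
Convert H_f = 389 kJ/kg = 389000 J/kg
dT = 2 * gamma_SL * T_bulk / (rho * H_f * R)
dT = 2 * 1.7 * 1934 / (8267 * 389000 * 1.95e-08)
dT = 104.9 K

104.9


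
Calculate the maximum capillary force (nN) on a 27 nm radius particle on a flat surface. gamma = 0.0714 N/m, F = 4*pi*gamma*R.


Convert radius: R = 27 nm = 2.7e-08 m
F = 4 * pi * gamma * R
F = 4 * pi * 0.0714 * 2.7e-08
F = 2.42254e-08 N = 24.2254 nN

24.2254


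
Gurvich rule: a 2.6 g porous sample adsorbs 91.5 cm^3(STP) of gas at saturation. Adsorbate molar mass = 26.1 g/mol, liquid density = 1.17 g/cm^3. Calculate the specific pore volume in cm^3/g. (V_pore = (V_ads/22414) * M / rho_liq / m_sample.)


Moles adsorbed n = V_ads / 22414 = 91.5 / 22414 = 4.082270e-03 mol
Liquid volume V_liq = n * M / rho_liq = 4.082270e-03 * 26.1 / 1.17 = 0.09107 cm^3
Specific pore volume V_pore = V_liq / m_sample = 0.09107 / 2.6
V_pore = 0.035 cm^3/g

0.035


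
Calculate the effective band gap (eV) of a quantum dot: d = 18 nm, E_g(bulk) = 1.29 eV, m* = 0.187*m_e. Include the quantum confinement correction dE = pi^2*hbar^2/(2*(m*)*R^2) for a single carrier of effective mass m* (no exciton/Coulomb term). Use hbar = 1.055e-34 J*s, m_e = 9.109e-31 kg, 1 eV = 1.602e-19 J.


Radius R = 18/2 nm = 9e-09 m
Confinement energy dE = pi^2 * hbar^2 / (2 * m_eff * m_e * R^2)
dE = pi^2 * (1.055e-34)^2 / (2 * 0.187 * 9.109e-31 * (9e-09)^2) J, divided by 1.602e-19 J/eV
dE = 0.0248 eV
Total band gap = E_g(bulk) + dE = 1.29 + 0.0248 = 1.3148 eV

1.3148


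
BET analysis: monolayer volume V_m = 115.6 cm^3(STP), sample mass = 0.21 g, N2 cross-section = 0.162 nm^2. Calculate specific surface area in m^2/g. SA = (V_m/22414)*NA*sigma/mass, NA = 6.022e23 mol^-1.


Number of moles in monolayer = V_m / 22414 = 115.6 / 22414 = 0.00515749
Number of molecules = moles * NA = 0.00515749 * 6.022e23
SA = molecules * sigma / mass
SA = (115.6 / 22414) * 6.022e23 * 0.162e-18 / 0.21
SA = 2395.9 m^2/g

2395.9


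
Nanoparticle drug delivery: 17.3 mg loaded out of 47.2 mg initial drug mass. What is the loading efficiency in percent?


Drug loading efficiency = (drug loaded / drug initial) * 100
DLE = 17.3 / 47.2 * 100
DLE = 0.3665 * 100
DLE = 36.65%

36.65


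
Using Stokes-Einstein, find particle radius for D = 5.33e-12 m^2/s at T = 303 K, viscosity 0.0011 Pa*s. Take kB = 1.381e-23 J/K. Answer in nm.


Stokes-Einstein: R = kB*T / (6*pi*eta*D)
R = 1.381e-23 * 303 / (6 * pi * 0.0011 * 5.33e-12)
R = 3.7863e-08 m = 37.86 nm

37.86


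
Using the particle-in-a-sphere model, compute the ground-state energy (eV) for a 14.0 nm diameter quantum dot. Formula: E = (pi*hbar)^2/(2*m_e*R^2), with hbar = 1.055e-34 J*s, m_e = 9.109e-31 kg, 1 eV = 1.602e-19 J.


Radius R = 14.0/2 = 7 nm = 7e-09 m
E = (pi * 1.055e-34)^2 / (2 * 9.109e-31 * (7e-09)^2)
E(J) = 1.23057e-21
E = E(J) / 1.602e-19 = 0.0077 eV

0.0077


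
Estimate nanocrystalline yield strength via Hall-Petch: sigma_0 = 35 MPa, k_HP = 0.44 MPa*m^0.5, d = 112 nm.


d = 112 nm = 1.12e-07 m
sqrt(d) = 0.000334664
Hall-Petch contribution = k / sqrt(d) = 0.44 / 0.000334664 = 1314.8 MPa
sigma = sigma_0 + k/sqrt(d) = 35 + 1314.8 = 1349.8 MPa

1349.8


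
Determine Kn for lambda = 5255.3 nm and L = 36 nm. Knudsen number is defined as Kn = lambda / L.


Knudsen number Kn = lambda / L
Kn = 5255.3 / 36
Kn = 145.9806

145.9806


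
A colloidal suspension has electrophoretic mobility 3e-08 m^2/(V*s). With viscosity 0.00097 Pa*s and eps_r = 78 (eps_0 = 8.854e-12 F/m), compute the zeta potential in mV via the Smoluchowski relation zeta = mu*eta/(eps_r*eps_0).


Smoluchowski equation: zeta = mu * eta / (eps_r * eps_0)
zeta = 3e-08 * 0.00097 / (78 * 8.854e-12)
zeta = 0.042137 V = 42.14 mV

42.14


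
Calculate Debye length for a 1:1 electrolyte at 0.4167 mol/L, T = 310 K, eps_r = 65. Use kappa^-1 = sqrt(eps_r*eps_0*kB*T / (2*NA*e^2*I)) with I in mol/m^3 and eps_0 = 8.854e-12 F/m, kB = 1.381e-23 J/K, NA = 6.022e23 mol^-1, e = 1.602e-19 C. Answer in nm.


Ionic strength I = 0.4167 * 1^2 * 1000 = 416.7 mol/m^3
kappa^-1 = sqrt(65 * 8.854e-12 * 1.381e-23 * 310 / (2 * 6.022e23 * (1.602e-19)^2 * 416.7))
kappa^-1 = 0.437 nm

0.437


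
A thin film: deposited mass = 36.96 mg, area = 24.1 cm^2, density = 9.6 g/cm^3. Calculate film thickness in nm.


Convert: m = 36.96 mg = 3.6960e-05 kg, A = 24.1 cm^2 = 2.4100e-03 m^2, rho = 9.6 g/cm^3 = 9600 kg/m^3
t = m / (A * rho)
t = 3.6960e-05 / (2.4100e-03 * 9600)
t = 1.5975e-06 m = 1597.5 nm

1597.5


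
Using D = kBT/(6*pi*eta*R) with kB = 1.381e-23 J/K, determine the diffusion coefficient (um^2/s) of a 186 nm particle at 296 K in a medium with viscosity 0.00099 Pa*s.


Radius R = 186/2 = 93 nm = 9.3e-08 m
D = kB*T / (6*pi*eta*R)
D = 1.381e-23 * 296 / (6 * pi * 0.00099 * 9.3e-08)
D = 2.35541e-12 m^2/s = 2.355 um^2/s

2.355


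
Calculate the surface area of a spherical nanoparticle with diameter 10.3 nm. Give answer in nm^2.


Radius r = 10.3/2 = 5.15 nm
Surface area SA = 4 * pi * r^2
SA = 4 * pi * (5.15)^2
SA = 333.29 nm^2

333.29


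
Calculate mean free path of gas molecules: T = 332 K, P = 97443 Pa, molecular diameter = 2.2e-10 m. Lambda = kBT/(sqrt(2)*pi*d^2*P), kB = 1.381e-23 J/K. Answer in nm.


Mean free path: lambda = kB*T / (sqrt(2) * pi * d^2 * P)
lambda = 1.381e-23 * 332 / (sqrt(2) * pi * (2.2e-10)^2 * 97443)
lambda = 2.18812e-07 m
lambda = 218.81 nm

218.81


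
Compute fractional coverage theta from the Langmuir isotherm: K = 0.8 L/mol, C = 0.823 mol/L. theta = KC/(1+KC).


Langmuir isotherm: theta = K*C / (1 + K*C)
K*C = 0.8 * 0.823 = 0.6584
theta = 0.6584 / (1 + 0.6584) = 0.6584 / 1.6584
theta = 0.397

0.397


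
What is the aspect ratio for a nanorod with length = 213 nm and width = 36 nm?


Aspect ratio AR = length / diameter
AR = 213 / 36
AR = 5.92

5.92


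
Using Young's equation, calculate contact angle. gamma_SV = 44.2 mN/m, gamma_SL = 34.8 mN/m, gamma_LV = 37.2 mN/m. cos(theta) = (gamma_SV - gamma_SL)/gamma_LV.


cos(theta) = (gamma_SV - gamma_SL) / gamma_LV
cos(theta) = (44.2 - 34.8) / 37.2
cos(theta) = 0.252688
theta = arccos(0.252688) = 75.36 degrees

75.36


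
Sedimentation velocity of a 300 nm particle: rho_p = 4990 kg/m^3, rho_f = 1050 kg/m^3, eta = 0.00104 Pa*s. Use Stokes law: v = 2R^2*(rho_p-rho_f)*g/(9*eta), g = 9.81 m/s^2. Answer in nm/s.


Radius R = 300/2 nm = 1.5e-07 m
Density difference = 4990 - 1050 = 3940 kg/m^3
v = 2 * R^2 * (rho_p - rho_f) * g / (9 * eta)
v = 2 * (1.5e-07)^2 * 3940 * 9.81 / (9 * 0.00104)
v = 1.85824e-07 m/s = 185.824 nm/s

185.824


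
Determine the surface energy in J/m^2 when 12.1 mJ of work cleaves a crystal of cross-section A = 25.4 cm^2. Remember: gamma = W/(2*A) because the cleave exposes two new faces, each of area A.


Convert: A = 25.4 cm^2 = 0.00254 m^2, W = 12.1 mJ = 0.0121 J
Cleaving exposes two faces of area A, so total new surface = 2*A and gamma = W / (2*A)
gamma = 0.0121 / (2 * 0.00254)
gamma = 2.382 J/m^2

2.382


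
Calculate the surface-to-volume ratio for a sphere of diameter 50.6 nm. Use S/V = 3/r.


Radius r = 50.6/2 = 25.3 nm
S/V = 3 / r = 3 / 25.3
S/V = 0.1186 nm^-1

0.1186


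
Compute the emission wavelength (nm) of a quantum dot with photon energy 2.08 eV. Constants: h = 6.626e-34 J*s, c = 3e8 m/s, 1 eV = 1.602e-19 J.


Convert energy: E = 2.08 eV = 2.08 * 1.602e-19 = 3.33216e-19 J
lambda = h*c / E = 6.626e-34 * 3e8 / 3.33216e-19
lambda = 5.9655e-07 m = 596.5 nm

596.5


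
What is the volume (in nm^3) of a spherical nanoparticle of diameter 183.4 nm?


Radius r = 183.4/2 = 91.7 nm
Volume V = (4/3) * pi * r^3
V = (4/3) * pi * (91.7)^3
V = 3229956.08 nm^3

3229956.08


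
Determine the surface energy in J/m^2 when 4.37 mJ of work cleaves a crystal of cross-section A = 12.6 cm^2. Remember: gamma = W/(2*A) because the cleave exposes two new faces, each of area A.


Convert: A = 12.6 cm^2 = 0.00126 m^2, W = 4.37 mJ = 0.00437 J
Cleaving exposes two faces of area A, so total new surface = 2*A and gamma = W / (2*A)
gamma = 0.00437 / (2 * 0.00126)
gamma = 1.734 J/m^2

1.734


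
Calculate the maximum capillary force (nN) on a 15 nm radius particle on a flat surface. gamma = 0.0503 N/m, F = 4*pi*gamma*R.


Convert radius: R = 15 nm = 1.5e-08 m
F = 4 * pi * gamma * R
F = 4 * pi * 0.0503 * 1.5e-08
F = 9.48133e-09 N = 9.4813 nN

9.4813


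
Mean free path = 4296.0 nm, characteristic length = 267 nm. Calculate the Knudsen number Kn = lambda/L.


Knudsen number Kn = lambda / L
Kn = 4296.0 / 267
Kn = 16.0899

16.0899


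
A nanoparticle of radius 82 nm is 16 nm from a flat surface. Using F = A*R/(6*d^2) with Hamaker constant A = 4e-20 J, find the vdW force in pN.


Convert to SI: R = 82 nm = 8.2e-08 m, d = 16 nm = 1.6e-08 m
F = A * R / (6 * d^2)
F = 4e-20 * 8.2e-08 / (6 * (1.6e-08)^2)
F = 2.13542e-12 N = 2.135 pN

2.135


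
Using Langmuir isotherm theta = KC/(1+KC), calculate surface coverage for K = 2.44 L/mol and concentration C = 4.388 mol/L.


Langmuir isotherm: theta = K*C / (1 + K*C)
K*C = 2.44 * 4.388 = 10.70672
theta = 10.70672 / (1 + 10.70672) = 10.70672 / 11.70672
theta = 0.9146

0.9146


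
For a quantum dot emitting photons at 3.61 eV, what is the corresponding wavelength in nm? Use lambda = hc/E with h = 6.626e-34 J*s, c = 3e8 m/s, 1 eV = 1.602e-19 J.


Convert energy: E = 3.61 eV = 3.61 * 1.602e-19 = 5.78322e-19 J
lambda = h*c / E = 6.626e-34 * 3e8 / 5.78322e-19
lambda = 3.43719e-07 m = 343.7 nm

343.7


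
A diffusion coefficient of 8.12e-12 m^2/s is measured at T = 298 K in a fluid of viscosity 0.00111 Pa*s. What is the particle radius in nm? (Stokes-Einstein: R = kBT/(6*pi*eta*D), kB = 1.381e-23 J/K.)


Stokes-Einstein: R = kB*T / (6*pi*eta*D)
R = 1.381e-23 * 298 / (6 * pi * 0.00111 * 8.12e-12)
R = 2.42231e-08 m = 24.22 nm

24.22


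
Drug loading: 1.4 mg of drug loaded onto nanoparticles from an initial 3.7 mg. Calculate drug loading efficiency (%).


Drug loading efficiency = (drug loaded / drug initial) * 100
DLE = 1.4 / 3.7 * 100
DLE = 0.3784 * 100
DLE = 37.84%

37.84


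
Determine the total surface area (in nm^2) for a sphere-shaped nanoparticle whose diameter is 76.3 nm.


Radius r = 76.3/2 = 38.15 nm
Surface area SA = 4 * pi * r^2
SA = 4 * pi * (38.15)^2
SA = 18289.38 nm^2

18289.38


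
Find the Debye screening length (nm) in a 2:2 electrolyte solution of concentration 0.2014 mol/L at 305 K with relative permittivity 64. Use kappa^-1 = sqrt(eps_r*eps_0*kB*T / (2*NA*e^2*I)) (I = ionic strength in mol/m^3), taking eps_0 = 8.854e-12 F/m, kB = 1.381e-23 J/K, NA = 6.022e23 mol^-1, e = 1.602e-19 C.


Ionic strength I = 0.2014 * 2^2 * 1000 = 805.6 mol/m^3
kappa^-1 = sqrt(64 * 8.854e-12 * 1.381e-23 * 305 / (2 * 6.022e23 * (1.602e-19)^2 * 805.6))
kappa^-1 = 0.31 nm

0.31


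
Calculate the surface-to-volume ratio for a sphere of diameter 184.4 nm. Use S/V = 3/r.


Radius r = 184.4/2 = 92.2 nm
S/V = 3 / r = 3 / 92.2
S/V = 0.0325 nm^-1

0.0325


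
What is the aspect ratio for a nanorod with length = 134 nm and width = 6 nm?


Aspect ratio AR = length / diameter
AR = 134 / 6
AR = 22.33

22.33


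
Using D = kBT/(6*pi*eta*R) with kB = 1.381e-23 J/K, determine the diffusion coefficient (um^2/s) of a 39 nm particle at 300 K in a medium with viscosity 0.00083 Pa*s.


Radius R = 39/2 = 19.5 nm = 1.95e-08 m
D = kB*T / (6*pi*eta*R)
D = 1.381e-23 * 300 / (6 * pi * 0.00083 * 1.95e-08)
D = 1.358e-11 m^2/s = 13.58 um^2/s

13.58


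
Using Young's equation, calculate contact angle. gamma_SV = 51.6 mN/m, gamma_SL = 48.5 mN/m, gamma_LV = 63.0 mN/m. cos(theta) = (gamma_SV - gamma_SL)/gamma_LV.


cos(theta) = (gamma_SV - gamma_SL) / gamma_LV
cos(theta) = (51.6 - 48.5) / 63.0
cos(theta) = 0.049206
theta = arccos(0.049206) = 87.18 degrees

87.18


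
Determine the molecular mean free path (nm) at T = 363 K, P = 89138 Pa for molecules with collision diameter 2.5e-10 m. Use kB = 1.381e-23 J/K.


Mean free path: lambda = kB*T / (sqrt(2) * pi * d^2 * P)
lambda = 1.381e-23 * 363 / (sqrt(2) * pi * (2.5e-10)^2 * 89138)
lambda = 2.02531e-07 m
lambda = 202.53 nm

202.53


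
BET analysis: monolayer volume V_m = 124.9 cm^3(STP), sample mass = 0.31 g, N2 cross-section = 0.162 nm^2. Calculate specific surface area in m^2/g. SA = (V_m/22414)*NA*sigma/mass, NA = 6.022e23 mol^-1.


Number of moles in monolayer = V_m / 22414 = 124.9 / 22414 = 0.00557241
Number of molecules = moles * NA = 0.00557241 * 6.022e23
SA = molecules * sigma / mass
SA = (124.9 / 22414) * 6.022e23 * 0.162e-18 / 0.31
SA = 1753.6 m^2/g

1753.6


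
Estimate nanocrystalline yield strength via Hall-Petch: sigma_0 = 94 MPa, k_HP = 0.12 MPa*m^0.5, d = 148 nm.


d = 148 nm = 1.48e-07 m
sqrt(d) = 0.0003847077
Hall-Petch contribution = k / sqrt(d) = 0.12 / 0.0003847077 = 311.9 MPa
sigma = sigma_0 + k/sqrt(d) = 94 + 311.9 = 405.9 MPa

405.9


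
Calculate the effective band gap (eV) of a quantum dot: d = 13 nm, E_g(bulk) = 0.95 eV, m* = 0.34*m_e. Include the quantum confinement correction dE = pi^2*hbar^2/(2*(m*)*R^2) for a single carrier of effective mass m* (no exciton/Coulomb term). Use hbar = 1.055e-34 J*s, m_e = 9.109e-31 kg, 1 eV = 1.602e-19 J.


Radius R = 13/2 nm = 6.5e-09 m
Confinement energy dE = pi^2 * hbar^2 / (2 * m_eff * m_e * R^2)
dE = pi^2 * (1.055e-34)^2 / (2 * 0.34 * 9.109e-31 * (6.5e-09)^2) J, divided by 1.602e-19 J/eV
dE = 0.0262 eV
Total band gap = E_g(bulk) + dE = 0.95 + 0.0262 = 0.9762 eV

0.9762


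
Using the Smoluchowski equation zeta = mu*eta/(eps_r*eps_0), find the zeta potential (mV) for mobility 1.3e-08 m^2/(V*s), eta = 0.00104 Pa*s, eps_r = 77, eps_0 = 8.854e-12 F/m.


Smoluchowski equation: zeta = mu * eta / (eps_r * eps_0)
zeta = 1.3e-08 * 0.00104 / (77 * 8.854e-12)
zeta = 0.019831 V = 19.83 mV

19.83


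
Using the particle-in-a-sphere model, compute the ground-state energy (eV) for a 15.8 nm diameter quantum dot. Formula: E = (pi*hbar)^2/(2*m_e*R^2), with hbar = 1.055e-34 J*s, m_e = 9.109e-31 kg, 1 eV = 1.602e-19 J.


Radius R = 15.8/2 = 7.9 nm = 7.9e-09 m
E = (pi * 1.055e-34)^2 / (2 * 9.109e-31 * (7.9e-09)^2)
E(J) = 9.66162e-22
E = E(J) / 1.602e-19 = 0.006 eV

0.006


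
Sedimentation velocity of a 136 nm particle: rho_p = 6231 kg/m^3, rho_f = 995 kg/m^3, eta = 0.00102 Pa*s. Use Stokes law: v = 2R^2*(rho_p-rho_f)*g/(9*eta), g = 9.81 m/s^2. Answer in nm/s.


Radius R = 136/2 nm = 6.8e-08 m
Density difference = 6231 - 995 = 5236 kg/m^3
v = 2 * R^2 * (rho_p - rho_f) * g / (9 * eta)
v = 2 * (6.8e-08)^2 * 5236 * 9.81 / (9 * 0.00102)
v = 5.17456e-08 m/s = 51.7456 nm/s

51.7456


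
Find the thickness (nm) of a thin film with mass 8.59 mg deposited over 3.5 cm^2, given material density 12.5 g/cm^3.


Convert: m = 8.59 mg = 8.5900e-06 kg, A = 3.5 cm^2 = 3.5000e-04 m^2, rho = 12.5 g/cm^3 = 12500 kg/m^3
t = m / (A * rho)
t = 8.5900e-06 / (3.5000e-04 * 12500)
t = 1.9634e-06 m = 1963.4 nm

1963.4


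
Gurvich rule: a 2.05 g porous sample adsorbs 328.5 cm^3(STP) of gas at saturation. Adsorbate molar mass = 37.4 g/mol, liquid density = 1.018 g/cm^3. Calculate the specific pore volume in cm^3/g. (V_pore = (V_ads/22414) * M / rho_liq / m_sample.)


Moles adsorbed n = V_ads / 22414 = 328.5 / 22414 = 1.465602e-02 mol
Liquid volume V_liq = n * M / rho_liq = 1.465602e-02 * 37.4 / 1.018 = 0.53844 cm^3
Specific pore volume V_pore = V_liq / m_sample = 0.53844 / 2.05
V_pore = 0.2627 cm^3/g

0.2627


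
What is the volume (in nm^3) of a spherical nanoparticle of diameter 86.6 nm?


Radius r = 86.6/2 = 43.3 nm
Volume V = (4/3) * pi * r^3
V = (4/3) * pi * (43.3)^3
V = 340057.45 nm^3

340057.45


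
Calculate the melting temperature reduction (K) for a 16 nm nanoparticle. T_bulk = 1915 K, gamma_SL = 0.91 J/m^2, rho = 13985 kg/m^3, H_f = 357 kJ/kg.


Radius R = 16/2 = 8 nm = 8e-09 m
Convert H_f = 357 kJ/kg = 357000 J/kg
dT = 2 * gamma_SL * T_bulk / (rho * H_f * R)
dT = 2 * 0.91 * 1915 / (13985 * 357000 * 8e-09)
dT = 87.3 K

87.3


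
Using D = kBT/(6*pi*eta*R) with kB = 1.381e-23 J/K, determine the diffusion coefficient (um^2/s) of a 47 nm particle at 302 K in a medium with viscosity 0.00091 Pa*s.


Radius R = 47/2 = 23.5 nm = 2.35e-08 m
D = kB*T / (6*pi*eta*R)
D = 1.381e-23 * 302 / (6 * pi * 0.00091 * 2.35e-08)
D = 1.03464e-11 m^2/s = 10.346 um^2/s

10.346


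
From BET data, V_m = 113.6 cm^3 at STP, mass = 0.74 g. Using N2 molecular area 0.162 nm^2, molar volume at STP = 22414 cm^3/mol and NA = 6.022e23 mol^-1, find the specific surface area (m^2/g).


Number of moles in monolayer = V_m / 22414 = 113.6 / 22414 = 0.00506826
Number of molecules = moles * NA = 0.00506826 * 6.022e23
SA = molecules * sigma / mass
SA = (113.6 / 22414) * 6.022e23 * 0.162e-18 / 0.74
SA = 668.2 m^2/g

668.2


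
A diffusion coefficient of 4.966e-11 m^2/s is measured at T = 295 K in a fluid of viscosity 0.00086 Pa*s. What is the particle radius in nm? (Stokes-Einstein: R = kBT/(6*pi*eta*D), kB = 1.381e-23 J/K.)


Stokes-Einstein: R = kB*T / (6*pi*eta*D)
R = 1.381e-23 * 295 / (6 * pi * 0.00086 * 4.966e-11)
R = 5.06069e-09 m = 5.06 nm

5.06


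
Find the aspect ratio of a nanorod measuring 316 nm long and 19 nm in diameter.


Aspect ratio AR = length / diameter
AR = 316 / 19
AR = 16.63

16.63


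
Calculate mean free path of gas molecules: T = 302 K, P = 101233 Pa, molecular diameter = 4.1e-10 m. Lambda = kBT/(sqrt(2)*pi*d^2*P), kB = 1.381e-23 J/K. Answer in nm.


Mean free path: lambda = kB*T / (sqrt(2) * pi * d^2 * P)
lambda = 1.381e-23 * 302 / (sqrt(2) * pi * (4.1e-10)^2 * 101233)
lambda = 5.51628e-08 m
lambda = 55.16 nm

55.16


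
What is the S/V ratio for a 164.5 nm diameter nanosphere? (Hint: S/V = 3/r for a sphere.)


Radius r = 164.5/2 = 82.25 nm
S/V = 3 / r = 3 / 82.25
S/V = 0.0365 nm^-1

0.0365


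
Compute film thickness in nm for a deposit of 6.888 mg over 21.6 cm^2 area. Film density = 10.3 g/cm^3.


Convert: m = 6.888 mg = 6.8880e-06 kg, A = 21.6 cm^2 = 2.1600e-03 m^2, rho = 10.3 g/cm^3 = 10300 kg/m^3
t = m / (A * rho)
t = 6.8880e-06 / (2.1600e-03 * 10300)
t = 3.0960e-07 m = 309.6 nm

309.6


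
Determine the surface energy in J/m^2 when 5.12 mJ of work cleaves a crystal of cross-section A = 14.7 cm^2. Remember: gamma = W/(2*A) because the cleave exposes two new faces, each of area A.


Convert: A = 14.7 cm^2 = 0.00147 m^2, W = 5.12 mJ = 0.00512 J
Cleaving exposes two faces of area A, so total new surface = 2*A and gamma = W / (2*A)
gamma = 0.00512 / (2 * 0.00147)
gamma = 1.741 J/m^2

1.741


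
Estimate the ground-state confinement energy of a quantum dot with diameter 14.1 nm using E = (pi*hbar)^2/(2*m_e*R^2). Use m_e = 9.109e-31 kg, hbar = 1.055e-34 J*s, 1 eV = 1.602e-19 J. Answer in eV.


Radius R = 14.1/2 = 7.05 nm = 7.05e-09 m
E = (pi * 1.055e-34)^2 / (2 * 9.109e-31 * (7.05e-09)^2)
E(J) = 1.21318e-21
E = E(J) / 1.602e-19 = 0.0076 eV

0.0076


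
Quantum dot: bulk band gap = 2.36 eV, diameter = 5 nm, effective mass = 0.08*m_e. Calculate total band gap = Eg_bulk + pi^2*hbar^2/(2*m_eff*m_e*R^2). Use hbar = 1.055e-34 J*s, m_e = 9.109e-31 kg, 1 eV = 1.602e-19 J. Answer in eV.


Radius R = 5/2 nm = 2.5e-09 m
Confinement energy dE = pi^2 * hbar^2 / (2 * m_eff * m_e * R^2)
dE = pi^2 * (1.055e-34)^2 / (2 * 0.08 * 9.109e-31 * (2.5e-09)^2) J, divided by 1.602e-19 J/eV
dE = 0.7528 eV
Total band gap = E_g(bulk) + dE = 2.36 + 0.7528 = 3.1128 eV

3.1128


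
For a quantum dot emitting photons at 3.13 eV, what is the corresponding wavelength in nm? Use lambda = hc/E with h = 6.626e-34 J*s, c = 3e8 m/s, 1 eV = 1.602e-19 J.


Convert energy: E = 3.13 eV = 3.13 * 1.602e-19 = 5.01426e-19 J
lambda = h*c / E = 6.626e-34 * 3e8 / 5.01426e-19
lambda = 3.96429e-07 m = 396.4 nm

396.4


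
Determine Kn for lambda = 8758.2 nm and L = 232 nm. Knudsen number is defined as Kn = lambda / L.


Knudsen number Kn = lambda / L
Kn = 8758.2 / 232
Kn = 37.7509

37.7509


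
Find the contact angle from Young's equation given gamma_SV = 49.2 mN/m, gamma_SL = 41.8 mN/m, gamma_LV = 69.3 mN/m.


cos(theta) = (gamma_SV - gamma_SL) / gamma_LV
cos(theta) = (49.2 - 41.8) / 69.3
cos(theta) = 0.106782
theta = arccos(0.106782) = 83.87 degrees

83.87


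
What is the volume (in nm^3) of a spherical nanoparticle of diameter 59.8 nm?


Radius r = 59.8/2 = 29.9 nm
Volume V = (4/3) * pi * r^3
V = (4/3) * pi * (29.9)^3
V = 111970.13 nm^3

111970.13


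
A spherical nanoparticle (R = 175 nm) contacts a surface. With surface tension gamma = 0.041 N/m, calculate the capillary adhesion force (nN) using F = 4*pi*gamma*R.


Convert radius: R = 175 nm = 1.75e-07 m
F = 4 * pi * gamma * R
F = 4 * pi * 0.041 * 1.75e-07
F = 9.01637e-08 N = 90.1637 nN

90.1637


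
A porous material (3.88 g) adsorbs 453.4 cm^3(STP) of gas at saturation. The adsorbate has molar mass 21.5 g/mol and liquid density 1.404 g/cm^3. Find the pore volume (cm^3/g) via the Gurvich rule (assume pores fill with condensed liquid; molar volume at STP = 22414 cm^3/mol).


Moles adsorbed n = V_ads / 22414 = 453.4 / 22414 = 2.022843e-02 mol
Liquid volume V_liq = n * M / rho_liq = 2.022843e-02 * 21.5 / 1.404 = 0.30977 cm^3
Specific pore volume V_pore = V_liq / m_sample = 0.30977 / 3.88
V_pore = 0.0798 cm^3/g

0.0798


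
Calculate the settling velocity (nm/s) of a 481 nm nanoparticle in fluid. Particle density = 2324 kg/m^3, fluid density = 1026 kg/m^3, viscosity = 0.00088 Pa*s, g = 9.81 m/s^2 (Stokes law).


Radius R = 481/2 nm = 2.405e-07 m
Density difference = 2324 - 1026 = 1298 kg/m^3
v = 2 * R^2 * (rho_p - rho_f) * g / (9 * eta)
v = 2 * (2.405e-07)^2 * 1298 * 9.81 / (9 * 0.00088)
v = 1.85985e-07 m/s = 185.9853 nm/s

185.9853


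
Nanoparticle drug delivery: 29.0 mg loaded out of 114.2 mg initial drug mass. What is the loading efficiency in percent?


Drug loading efficiency = (drug loaded / drug initial) * 100
DLE = 29.0 / 114.2 * 100
DLE = 0.2539 * 100
DLE = 25.39%

25.39


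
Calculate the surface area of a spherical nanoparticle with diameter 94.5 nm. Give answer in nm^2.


Radius r = 94.5/2 = 47.25 nm
Surface area SA = 4 * pi * r^2
SA = 4 * pi * (47.25)^2
SA = 28055.21 nm^2

28055.21


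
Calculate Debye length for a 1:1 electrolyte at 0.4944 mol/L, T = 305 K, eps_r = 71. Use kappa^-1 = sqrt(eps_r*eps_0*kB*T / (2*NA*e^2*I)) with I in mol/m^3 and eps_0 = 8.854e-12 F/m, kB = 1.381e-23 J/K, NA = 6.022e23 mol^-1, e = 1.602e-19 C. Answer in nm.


Ionic strength I = 0.4944 * 1^2 * 1000 = 494.4 mol/m^3
kappa^-1 = sqrt(71 * 8.854e-12 * 1.381e-23 * 305 / (2 * 6.022e23 * (1.602e-19)^2 * 494.4))
kappa^-1 = 0.416 nm

0.416


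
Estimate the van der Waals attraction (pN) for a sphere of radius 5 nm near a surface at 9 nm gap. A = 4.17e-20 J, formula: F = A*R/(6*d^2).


Convert to SI: R = 5 nm = 5e-09 m, d = 9 nm = 9e-09 m
F = A * R / (6 * d^2)
F = 4.17e-20 * 5e-09 / (6 * (9e-09)^2)
F = 4.29012e-13 N = 0.429 pN

0.429


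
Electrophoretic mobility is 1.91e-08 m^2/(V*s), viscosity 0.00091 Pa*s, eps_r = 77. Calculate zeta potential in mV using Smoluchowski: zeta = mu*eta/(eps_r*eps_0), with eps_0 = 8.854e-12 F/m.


Smoluchowski equation: zeta = mu * eta / (eps_r * eps_0)
zeta = 1.91e-08 * 0.00091 / (77 * 8.854e-12)
zeta = 0.025494 V = 25.49 mV

25.49


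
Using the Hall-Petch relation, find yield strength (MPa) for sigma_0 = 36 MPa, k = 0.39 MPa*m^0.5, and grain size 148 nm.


d = 148 nm = 1.48e-07 m
sqrt(d) = 0.0003847077
Hall-Petch contribution = k / sqrt(d) = 0.39 / 0.0003847077 = 1013.8 MPa
sigma = sigma_0 + k/sqrt(d) = 36 + 1013.8 = 1049.8 MPa

1049.8


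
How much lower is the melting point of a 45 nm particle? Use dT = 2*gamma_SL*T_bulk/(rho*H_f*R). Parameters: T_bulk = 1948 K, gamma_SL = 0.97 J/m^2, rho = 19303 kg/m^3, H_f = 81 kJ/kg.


Radius R = 45/2 = 22.5 nm = 2.25e-08 m
Convert H_f = 81 kJ/kg = 81000 J/kg
dT = 2 * gamma_SL * T_bulk / (rho * H_f * R)
dT = 2 * 0.97 * 1948 / (19303 * 81000 * 2.25e-08)
dT = 107.4 K

107.4


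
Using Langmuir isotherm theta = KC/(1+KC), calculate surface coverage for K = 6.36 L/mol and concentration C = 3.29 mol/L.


Langmuir isotherm: theta = K*C / (1 + K*C)
K*C = 6.36 * 3.29 = 20.9244
theta = 20.9244 / (1 + 20.9244) = 20.9244 / 21.9244
theta = 0.9544

0.9544
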